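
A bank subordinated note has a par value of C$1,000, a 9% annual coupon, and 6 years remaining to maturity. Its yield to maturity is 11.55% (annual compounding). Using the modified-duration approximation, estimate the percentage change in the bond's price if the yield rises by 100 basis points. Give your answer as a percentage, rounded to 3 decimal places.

Periodic yield y = 0.1155. Modified duration first:
  t   CF        PV=CF/(1+0.1155)^t    t·PV
  1        90.00        80.6813        80.6813
  2        90.00        72.3275       144.6550
  3        90.00        64.8386       194.5159
  4        90.00        58.1252       232.5007
  5        90.00        52.1068       260.5341
  6     1,090.00       565.7298     3,394.3788
  Σ                    893.8092     4,307.2657
P = 893.8092; D_Mac = 4.81900 yrs; D_mod = 4.81900/(1+0.1155) = 4.32004 yrs.
ΔP/P ≈ -D_mod · Δy = -4.32004 × (+0.01) = -0.043200 = -4.3200%.

-4.320%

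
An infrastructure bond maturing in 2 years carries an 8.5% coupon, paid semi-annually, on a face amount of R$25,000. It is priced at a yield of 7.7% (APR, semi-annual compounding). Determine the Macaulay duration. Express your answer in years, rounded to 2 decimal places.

Periodic yield y = 0.0385. Discount each cash flow and weight by its period:
  t   CF        PV=CF/(1+0.0385)^t    t·PV
  1     1,062.50     1,023.1103     1,023.1103
  2     1,062.50       985.1808     1,970.3616
  3     1,062.50       948.6575     2,845.9724
  4    26,062.50    22,407.3279    89,629.3115
  Σ                 25,364.2764    95,468.7558
Price P = Σ PV = 25,364.2764.
Macaulay duration = Σ(t·PV) / P = 95,468.7558 / 25,364.2764 = 3.76391 half-year periods.
In years: 3.76391 / 2 = 1.88195 years.

1.88 years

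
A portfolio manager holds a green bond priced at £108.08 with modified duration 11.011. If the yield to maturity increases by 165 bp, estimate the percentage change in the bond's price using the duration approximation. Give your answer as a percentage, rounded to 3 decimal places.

Duration approximation: ΔP/P ≈ -D_mod · Δy = -11.011 × (+0.0165) = -0.1816815.
As a percentage: -18.16815%.

-18.168%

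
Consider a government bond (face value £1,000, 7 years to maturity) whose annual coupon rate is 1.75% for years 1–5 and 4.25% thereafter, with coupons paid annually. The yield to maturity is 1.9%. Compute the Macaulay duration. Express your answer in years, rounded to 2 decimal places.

Periodic yield y = 0.019. Discount each cash flow and weight by its year:
  t   CF        PV=CF/(1+0.019)^t    t·PV
  1        17.50        17.1737        17.1737
  2        17.50        16.8535        33.7070
  3        17.50        16.5392        49.6177
  4        17.50        16.2309        64.9234
  5        17.50        15.9282        79.6411
  6        42.50        37.9615       227.7692
  7     1,042.50       913.8118     6,396.6828
  Σ                  1,034.4989     6,869.5149
Price P = Σ PV = 1,034.4989.
Macaulay duration = Σ(t·PV) / P = 6,869.5149 / 1,034.4989 = 6.64043 years.

6.64 years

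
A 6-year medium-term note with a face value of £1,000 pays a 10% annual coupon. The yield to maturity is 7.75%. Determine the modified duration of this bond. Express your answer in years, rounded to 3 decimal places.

Periodic yield y = 0.0775. First find Macaulay duration:
  t   CF        PV=CF/(1+0.0775)^t    t·PV
  1       100.00        92.8074        92.8074
  2       100.00        86.1322       172.2644
  3       100.00        79.9371       239.8112
  4       100.00        74.1875       296.7501
  5       100.00        68.8515       344.2577
  6     1,100.00       702.8927     4,217.3560
  Σ                  1,104.8084     5,363.2467
P = 1,104.8084; Macaulay duration = 5,363.2467 / 1,104.8084 = 4.85446 years.
Modified duration = D_Mac / (1 + y) = 4.85446 / 1.0775 = 4.50530 years.

4.505 years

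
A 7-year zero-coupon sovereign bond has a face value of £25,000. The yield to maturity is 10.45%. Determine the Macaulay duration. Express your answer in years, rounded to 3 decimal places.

A zero-coupon bond has a single cash flow at maturity, so its Macaulay duration equals its maturity: 7 years.

7.000 years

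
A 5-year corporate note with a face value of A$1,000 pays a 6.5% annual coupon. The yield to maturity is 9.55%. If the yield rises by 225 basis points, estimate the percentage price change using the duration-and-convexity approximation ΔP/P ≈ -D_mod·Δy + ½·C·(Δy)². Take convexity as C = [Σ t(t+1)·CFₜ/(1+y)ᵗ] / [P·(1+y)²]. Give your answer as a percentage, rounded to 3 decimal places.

With y = 0.0955:
  t   CF        PV=CF/(1+0.0955)^t    t·PV        t(t+1)·PV
  1        65.00        59.3336        59.3336         118.6673
  2        65.00        54.1612       108.3225         324.9674
  3        65.00        49.4397       148.3192         593.2769
  4        65.00        45.1298       180.5194         902.5969
  5     1,065.00       674.9750     3,374.8751      20,249.2505
  Σ                    883.0395     3,871.3698      22,188.7590
P = 883.0395; D_Mac = 4.38414 yrs; D_mod = 4.00195 yrs; C = 20.93766.
Duration effect: -4.00195 × (+0.0225) = -0.090044
Convexity effect: 0.5 × 20.93766 × (0.0225)² = +0.0052998
ΔP/P ≈ -0.090044 + 0.0052998 = -0.084744 = -8.4744%.

-8.474%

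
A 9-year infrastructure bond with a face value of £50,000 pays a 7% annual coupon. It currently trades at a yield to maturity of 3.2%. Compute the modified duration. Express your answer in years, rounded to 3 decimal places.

7.018 years

Periodic yield y = 0.032. First find Macaulay duration:
  t   CF        PV=CF/(1+0.032)^t    t·PV
  1     3,500.00     3,391.4729     3,391.4729
  2     3,500.00     3,286.3109     6,572.6218
  3     3,500.00     3,184.4098     9,553.2294
  4     3,500.00     3,085.6684    12,342.6737
  5     3,500.00     2,989.9888    14,949.9439
  6     3,500.00     2,897.2759    17,383.6557
  7     3,500.00     2,807.4379    19,652.0655
  8     3,500.00     2,720.3856    21,763.0847
  9    53,500.00    40,293.6404   362,642.7637
  Σ                 64,656.5907   468,251.5113
P = 64,656.5907; Macaulay duration = 468,251.5113 / 64,656.5907 = 7.24213 years.
Modified duration = D_Mac / (1 + y) = 7.24213 / 1.032 = 7.01757 years.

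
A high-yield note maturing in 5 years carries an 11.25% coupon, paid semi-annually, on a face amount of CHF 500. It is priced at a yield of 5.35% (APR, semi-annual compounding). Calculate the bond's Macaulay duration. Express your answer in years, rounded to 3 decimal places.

4.084 years

Periodic yield y = 0.02675. Discount each cash flow and weight by its period:
  t   CF        PV=CF/(1+0.02675)^t    t·PV
  1       28.125        27.3923        27.3923
  2       28.125        26.6786        53.3572
  3       28.125        25.9835        77.9506
  4       28.125        25.3066       101.2264
  5       28.125        24.6473       123.2364
  6       28.125        24.0051       144.0308
  7       28.125        23.3797       163.6581
  8       28.125        22.7706       182.1650
  9       28.125        22.1774       199.5964
  10     528.125       405.5922     4,055.9222
  Σ                    627.9334     5,128.5353
Price P = Σ PV = 627.9334.
Macaulay duration = Σ(t·PV) / P = 5,128.5353 / 627.9334 = 8.16732 half-year periods.
In years: 8.16732 / 2 = 4.08366 years.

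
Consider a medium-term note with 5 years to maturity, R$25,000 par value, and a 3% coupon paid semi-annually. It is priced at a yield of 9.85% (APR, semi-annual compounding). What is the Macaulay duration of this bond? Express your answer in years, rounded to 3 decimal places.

Periodic yield y = 0.04925. Discount each cash flow and weight by its period:
  t   CF        PV=CF/(1+0.04925)^t    t·PV
  1       375.00       357.3981       357.3981
  2       375.00       340.6225       681.2450
  3       375.00       324.6342       973.9027
  4       375.00       309.3965     1,237.5859
  5       375.00       294.8739     1,474.3697
  6       375.00       281.0331     1,686.1983
  7       375.00       267.8418     1,874.8929
  8       375.00       255.2698     2,042.1584
  9       375.00       243.2879     2,189.5909
  10   25,375.00    15,689.7590   156,897.5898
  Σ                 18,364.1168   169,414.9317
Price P = Σ PV = 18,364.1168.
Macaulay duration = Σ(t·PV) / P = 169,414.9317 / 18,364.1168 = 9.22532 half-year periods.
In years: 9.22532 / 2 = 4.61266 years.

4.613 years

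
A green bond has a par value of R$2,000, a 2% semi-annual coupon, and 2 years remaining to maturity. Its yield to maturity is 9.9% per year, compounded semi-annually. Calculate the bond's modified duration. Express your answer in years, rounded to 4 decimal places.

Periodic yield y = 0.0495. First find Macaulay duration:
  t   CF        PV=CF/(1+0.0495)^t    t·PV
  1        20.00        19.0567        19.0567
  2        20.00        18.1579        36.3158
  3        20.00        17.3015        51.9044
  4     2,020.00     1,665.0282     6,660.1129
  Σ                  1,719.5442     6,767.3897
P = 1,719.5442; Macaulay duration = 6,767.3897 / 1,719.5442 = 3.93557 half-year periods = 1.96779 years.
Modified duration = D_Mac / (1 + y) = 1.96779 / 1.0495 = 1.87497 years.

1.8750 years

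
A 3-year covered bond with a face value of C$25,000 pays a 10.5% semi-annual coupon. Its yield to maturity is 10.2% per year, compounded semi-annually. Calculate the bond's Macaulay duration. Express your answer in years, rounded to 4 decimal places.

Periodic yield y = 0.051. Discount each cash flow and weight by its period:
  t   CF        PV=CF/(1+0.051)^t    t·PV
  1     1,312.50     1,248.8107     1,248.8107
  2     1,312.50     1,188.2119     2,376.4237
  3     1,312.50     1,130.5536     3,391.6609
  4     1,312.50     1,075.6933     4,302.7730
  5     1,312.50     1,023.4950     5,117.4751
  6    26,312.50    19,522.9669   117,137.8011
  Σ                 25,189.7313   133,574.9445
Price P = Σ PV = 25,189.7313.
Macaulay duration = Σ(t·PV) / P = 133,574.9445 / 25,189.7313 = 5.30275 half-year periods.
In years: 5.30275 / 2 = 2.65138 years.

2.6514 years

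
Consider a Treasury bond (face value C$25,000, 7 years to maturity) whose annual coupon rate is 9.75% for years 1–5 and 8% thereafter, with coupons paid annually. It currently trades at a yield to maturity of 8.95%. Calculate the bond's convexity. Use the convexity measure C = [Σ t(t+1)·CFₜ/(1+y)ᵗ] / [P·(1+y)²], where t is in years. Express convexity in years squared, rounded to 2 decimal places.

With y = 0.0895:
  t   CF        PV=CF/(1+0.0895)^t    t·PV        t(t+1)·PV
  1     2,437.50     2,237.2648     2,237.2648       4,474.5296
  2     2,437.50     2,053.4785     4,106.9570      12,320.8709
  3     2,437.50     1,884.7898     5,654.3694      22,617.4775
  4     2,437.50     1,729.9585     6,919.8340      34,599.1701
  5     2,437.50     1,587.8463     7,939.2313      47,635.3879
  6     2,000.00     1,195.8221     7,174.9328      50,224.5297
  7    27,000.00    14,817.4381   103,722.0668     829,776.5344
  Σ                 25,506.5981   137,754.6561   1,001,648.5001
P = 25,506.5981.
Convexity = Σ t(t+1)·PV / [P·(1+y)²] = 1,001,648.5001 / (25,506.5981 × 1.187010) = 33.08326.

33.08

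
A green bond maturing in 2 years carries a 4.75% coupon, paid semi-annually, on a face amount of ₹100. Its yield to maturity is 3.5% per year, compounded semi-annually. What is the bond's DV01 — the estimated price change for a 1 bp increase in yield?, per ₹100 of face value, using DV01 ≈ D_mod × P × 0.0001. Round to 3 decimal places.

Periodic yield y = 0.0175.
  t   CF        PV=CF/(1+0.0175)^t    t·PV
  1        2.375         2.3342         2.3342
  2        2.375         2.2940         4.5880
  3        2.375         2.2546         6.7637
  4      102.375        95.5116       382.0465
  Σ                    102.3943       395.7323
P = 102.3943; D_Mac = 3.86479 half-year periods = 1.93239 yrs; D_mod = 1.89916 yrs.
DV01 ≈ 1.89916 × 102.3943 × 0.0001 = 0.019446.

₹0.019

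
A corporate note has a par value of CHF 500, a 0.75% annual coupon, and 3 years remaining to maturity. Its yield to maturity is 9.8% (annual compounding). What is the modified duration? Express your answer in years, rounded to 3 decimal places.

Periodic yield y = 0.098. First find Macaulay duration:
  t   CF        PV=CF/(1+0.098)^t    t·PV
  1         3.75         3.4153         3.4153
  2         3.75         3.1105         6.2209
  3       503.75       380.5468     1,141.6403
  Σ                    387.0725     1,151.2766
P = 387.0725; Macaulay duration = 1,151.2766 / 387.0725 = 2.97432 years.
Modified duration = D_Mac / (1 + y) = 2.97432 / 1.098 = 2.70885 years.

2.709 years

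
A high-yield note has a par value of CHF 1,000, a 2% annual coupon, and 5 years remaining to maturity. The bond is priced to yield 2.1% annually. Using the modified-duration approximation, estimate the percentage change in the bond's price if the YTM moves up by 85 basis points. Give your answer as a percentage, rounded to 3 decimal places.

Periodic yield y = 0.021. Modified duration first:
  t   CF        PV=CF/(1+0.021)^t    t·PV
  1        20.00        19.5886        19.5886
  2        20.00        19.1857        38.3715
  3        20.00        18.7911        56.3734
  4        20.00        18.4046        73.6185
  5     1,020.00       919.3301     4,596.6503
  Σ                    995.3002     4,784.6023
P = 995.3002; D_Mac = 4.80720 yrs; D_mod = 4.80720/(1+0.021) = 4.70832 yrs.
ΔP/P ≈ -D_mod · Δy = -4.70832 × (+0.0085) = -0.040021 = -4.0021%.

-4.002%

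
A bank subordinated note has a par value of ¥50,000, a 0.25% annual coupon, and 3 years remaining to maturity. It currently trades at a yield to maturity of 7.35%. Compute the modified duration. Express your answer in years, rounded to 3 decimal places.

2.787 years

Periodic yield y = 0.0735. First find Macaulay duration:
  t   CF        PV=CF/(1+0.0735)^t    t·PV
  1       125.00       116.4415       116.4415
  2       125.00       108.4691       216.9381
  3    50,125.00    40,518.0223   121,554.0670
  Σ                 40,742.9329   121,887.4466
P = 40,742.9329; Macaulay duration = 121,887.4466 / 40,742.9329 = 2.99162 years.
Modified duration = D_Mac / (1 + y) = 2.99162 / 1.0735 = 2.78679 years.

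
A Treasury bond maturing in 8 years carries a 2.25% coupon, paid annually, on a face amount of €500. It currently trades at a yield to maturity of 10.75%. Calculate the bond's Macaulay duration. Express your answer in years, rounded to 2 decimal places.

Periodic yield y = 0.1075. Discount each cash flow and weight by its year:
  t   CF        PV=CF/(1+0.1075)^t    t·PV
  1        11.25        10.1580        10.1580
  2        11.25         9.1720        18.3440
  3        11.25         8.2817        24.8452
  4        11.25         7.4779        29.9115
  5        11.25         6.7520        33.7601
  6        11.25         6.0966        36.5798
  7        11.25         5.5049        38.5340
  8       511.25       225.8829     1,807.0636
  Σ                    279.3261     1,999.1962
Price P = Σ PV = 279.3261.
Macaulay duration = Σ(t·PV) / P = 1,999.1962 / 279.3261 = 7.15721 years.

7.16 years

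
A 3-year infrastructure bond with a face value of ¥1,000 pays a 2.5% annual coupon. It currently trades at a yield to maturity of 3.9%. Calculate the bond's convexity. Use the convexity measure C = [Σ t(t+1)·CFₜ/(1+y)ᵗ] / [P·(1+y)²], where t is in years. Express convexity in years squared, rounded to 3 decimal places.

10.750

With y = 0.039:
  t   CF        PV=CF/(1+0.039)^t    t·PV        t(t+1)·PV
  1        25.00        24.0616        24.0616          48.1232
  2        25.00        23.1584        46.3168         138.9505
  3     1,025.00       913.8549     2,741.5646      10,966.2582
  Σ                    961.0749     2,811.9430      11,153.3320
P = 961.0749.
Convexity = Σ t(t+1)·PV / [P·(1+y)²] = 11,153.3320 / (961.0749 × 1.079521) = 10.75019.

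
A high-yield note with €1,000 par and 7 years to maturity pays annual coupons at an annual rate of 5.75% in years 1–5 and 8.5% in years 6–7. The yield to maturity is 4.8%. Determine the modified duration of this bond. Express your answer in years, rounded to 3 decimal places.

5.731 years

Periodic yield y = 0.048. First find Macaulay duration:
  t   CF        PV=CF/(1+0.048)^t    t·PV
  1        57.50        54.8664        54.8664
  2        57.50        52.3534       104.7069
  3        57.50        49.9556       149.8667
  4        57.50        47.6675       190.6701
  5        57.50        45.4843       227.4215
  6        85.00        64.1581       384.9484
  7     1,085.00       781.4492     5,470.1445
  Σ                  1,095.9345     6,582.6245
P = 1,095.9345; Macaulay duration = 6,582.6245 / 1,095.9345 = 6.00640 years.
Modified duration = D_Mac / (1 + y) = 6.00640 / 1.048 = 5.73130 years.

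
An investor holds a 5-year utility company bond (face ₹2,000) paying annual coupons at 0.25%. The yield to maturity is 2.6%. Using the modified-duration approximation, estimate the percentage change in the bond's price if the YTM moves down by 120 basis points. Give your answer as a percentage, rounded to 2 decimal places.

+5.82%

Periodic yield y = 0.026. Modified duration first:
  t   CF        PV=CF/(1+0.026)^t    t·PV
  1         5.00         4.8733         4.8733
  2         5.00         4.7498         9.4996
  3         5.00         4.6294        13.8883
  4         5.00         4.5121        18.0485
  5     2,005.00     1,763.5086     8,817.5428
  Σ                  1,782.2732     8,863.8525
P = 1,782.2732; D_Mac = 4.97334 yrs; D_mod = 4.97334/(1+0.026) = 4.84731 yrs.
ΔP/P ≈ -D_mod · Δy = -4.84731 × (-0.012) = +0.058168 = +5.8168%.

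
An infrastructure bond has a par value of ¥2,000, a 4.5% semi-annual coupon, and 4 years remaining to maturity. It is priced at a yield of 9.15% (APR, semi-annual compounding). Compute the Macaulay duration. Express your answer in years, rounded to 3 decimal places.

Periodic yield y = 0.04575. Discount each cash flow and weight by its period:
  t   CF        PV=CF/(1+0.04575)^t    t·PV
  1        45.00        43.0313        43.0313
  2        45.00        41.1488        82.2975
  3        45.00        39.3486       118.0457
  4        45.00        37.6271       150.5085
  5        45.00        35.9810       179.9050
  6        45.00        34.4069       206.4413
  7        45.00        32.9016       230.3114
  8     2,045.00     1,429.7836    11,438.2692
  Σ                  1,694.2289    12,448.8099
Price P = Σ PV = 1,694.2289.
Macaulay duration = Σ(t·PV) / P = 12,448.8099 / 1,694.2289 = 7.34777 half-year periods.
In years: 7.34777 / 2 = 3.67389 years.

3.674 years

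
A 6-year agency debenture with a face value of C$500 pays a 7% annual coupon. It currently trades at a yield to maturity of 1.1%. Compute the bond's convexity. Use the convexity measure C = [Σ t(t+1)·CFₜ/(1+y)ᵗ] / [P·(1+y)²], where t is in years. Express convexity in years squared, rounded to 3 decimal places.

With y = 0.011:
  t   CF        PV=CF/(1+0.011)^t    t·PV        t(t+1)·PV
  1        35.00        34.6192        34.6192          69.2384
  2        35.00        34.2425        68.4850         205.4551
  3        35.00        33.8700       101.6099         406.4394
  4        35.00        33.5014       134.0057         670.0287
  5        35.00        33.1369       165.6846         994.1079
  6       535.00       501.0105     3,006.0631      21,042.4420
  Σ                    670.3806     3,510.4676      23,387.7115
P = 670.3806.
Convexity = Σ t(t+1)·PV / [P·(1+y)²] = 23,387.7115 / (670.3806 × 1.022121) = 34.13218.

34.132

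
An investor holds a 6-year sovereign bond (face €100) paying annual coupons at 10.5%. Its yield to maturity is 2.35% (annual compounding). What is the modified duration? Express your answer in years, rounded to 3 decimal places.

4.857 years

Periodic yield y = 0.0235. First find Macaulay duration:
  t   CF        PV=CF/(1+0.0235)^t    t·PV
  1        10.50        10.2589        10.2589
  2        10.50        10.0234        20.0467
  3        10.50         9.7932        29.3797
  4        10.50         9.5684        38.2735
  5        10.50         9.3487        46.7434
  6       110.50        96.1247       576.7485
  Σ                    145.1173       721.4506
P = 145.1173; Macaulay duration = 721.4506 / 145.1173 = 4.97150 years.
Modified duration = D_Mac / (1 + y) = 4.97150 / 1.0235 = 4.85735 years.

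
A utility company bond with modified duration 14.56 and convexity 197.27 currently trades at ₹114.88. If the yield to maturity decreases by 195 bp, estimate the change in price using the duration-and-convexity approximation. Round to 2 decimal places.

+₹36.93

Duration effect: -D_mod·Δy = -14.56 × (-0.0195) = +0.283920
Convexity effect: ½·C·(Δy)² = 0.5 × 197.27 × (-0.0195)² = +0.03750595875
ΔP/P ≈ +0.283920 + 0.03750595875 = +0.32142595875
ΔP ≈ 114.88 × (+0.32142595875) = +36.9254141412.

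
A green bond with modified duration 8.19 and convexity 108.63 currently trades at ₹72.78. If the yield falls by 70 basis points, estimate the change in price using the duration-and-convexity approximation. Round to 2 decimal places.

+₹4.37

Duration effect: -D_mod·Δy = -8.19 × (-0.007) = +0.057330
Convexity effect: ½·C·(Δy)² = 0.5 × 108.63 × (-0.007)² = +0.002661435
ΔP/P ≈ +0.057330 + 0.002661435 = +0.059991435
ΔP ≈ 72.78 × (+0.059991435) = +4.3661766393.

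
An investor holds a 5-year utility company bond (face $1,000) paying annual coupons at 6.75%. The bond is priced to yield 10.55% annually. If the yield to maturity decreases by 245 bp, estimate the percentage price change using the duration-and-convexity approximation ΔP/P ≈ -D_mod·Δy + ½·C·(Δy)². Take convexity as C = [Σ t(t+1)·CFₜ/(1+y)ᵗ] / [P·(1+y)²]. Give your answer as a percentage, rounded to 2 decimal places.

+10.26%

With y = 0.1055:
  t   CF        PV=CF/(1+0.1055)^t    t·PV        t(t+1)·PV
  1        67.50        61.0583        61.0583         122.1167
  2        67.50        55.2314       110.4629         331.3886
  3        67.50        49.9606       149.8818         599.5270
  4        67.50        45.1928       180.7710         903.8550
  5     1,067.50       646.5084     3,232.5418      19,395.2510
  Σ                    857.9515     3,734.7158      21,352.1383
P = 857.9515; D_Mac = 4.35306 yrs; D_mod = 3.93764 yrs; C = 20.36391.
Duration effect: -3.93764 × (-0.0245) = +0.096472
Convexity effect: 0.5 × 20.36391 × (-0.0245)² = +0.0061117
ΔP/P ≈ +0.096472 + 0.0061117 = +0.102584 = +10.2584%.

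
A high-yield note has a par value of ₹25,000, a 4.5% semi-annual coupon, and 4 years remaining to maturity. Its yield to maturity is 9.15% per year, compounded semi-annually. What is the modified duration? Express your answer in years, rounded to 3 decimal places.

3.513 years

Periodic yield y = 0.04575. First find Macaulay duration:
  t   CF        PV=CF/(1+0.04575)^t    t·PV
  1       562.50       537.8915       537.8915
  2       562.50       514.3595     1,028.7190
  3       562.50       491.8571     1,475.5712
  4       562.50       470.3390     1,881.3562
  5       562.50       449.7624     2,248.8121
  6       562.50       430.0860     2,580.5159
  7       562.50       411.2704     2,878.8925
  8    25,562.50    17,872.2956   142,978.3650
  Σ                 21,177.8615   155,610.1233
P = 21,177.8615; Macaulay duration = 155,610.1233 / 21,177.8615 = 7.34777 half-year periods = 3.67389 years.
Modified duration = D_Mac / (1 + y) = 3.67389 / 1.04575 = 3.51316 years.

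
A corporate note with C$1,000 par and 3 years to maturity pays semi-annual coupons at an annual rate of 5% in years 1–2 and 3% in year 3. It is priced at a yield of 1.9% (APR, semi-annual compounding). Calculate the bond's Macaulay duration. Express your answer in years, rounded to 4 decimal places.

2.8332 years

Periodic yield y = 0.0095. Discount each cash flow and weight by its period:
  t   CF        PV=CF/(1+0.0095)^t    t·PV
  1        25.00        24.7647        24.7647
  2        25.00        24.5317        49.0634
  3        25.00        24.3008        72.9025
  4        25.00        24.0721        96.2886
  5        15.00        14.3074        71.5368
  6     1,015.00       959.0210     5,754.1258
  Σ                  1,070.9977     6,068.6818
Price P = Σ PV = 1,070.9977.
Macaulay duration = Σ(t·PV) / P = 6,068.6818 / 1,070.9977 = 5.66638 half-year periods.
In years: 5.66638 / 2 = 2.83319 years.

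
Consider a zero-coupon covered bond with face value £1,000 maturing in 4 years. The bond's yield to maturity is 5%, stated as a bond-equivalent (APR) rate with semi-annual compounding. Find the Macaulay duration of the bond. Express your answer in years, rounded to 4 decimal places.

A zero-coupon bond has a single cash flow at maturity, so its Macaulay duration equals its maturity: 4 years.
(Equivalently: 8 semi-annual periods ÷ 2 = 4 years.)

4.0000 years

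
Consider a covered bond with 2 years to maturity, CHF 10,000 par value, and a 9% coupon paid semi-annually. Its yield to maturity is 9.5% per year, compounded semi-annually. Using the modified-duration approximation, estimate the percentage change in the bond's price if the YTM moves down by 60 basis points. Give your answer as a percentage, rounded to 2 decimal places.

+1.07%

Periodic yield y = 0.0475. Modified duration first:
  t   CF        PV=CF/(1+0.0475)^t    t·PV
  1       450.00       429.5943       429.5943
  2       450.00       410.1139       820.2277
  3       450.00       391.5168     1,174.5504
  4    10,450.00     8,679.6090    34,718.4362
  Σ                  9,910.8340    37,142.8086
P = 9,910.8340; D_Mac = 3.74770 half-year periods = 1.87385 yrs; D_mod = 1.87385/(1+0.0475) = 1.78888 yrs.
ΔP/P ≈ -D_mod · Δy = -1.78888 × (-0.006) = +0.010733 = +1.0733%.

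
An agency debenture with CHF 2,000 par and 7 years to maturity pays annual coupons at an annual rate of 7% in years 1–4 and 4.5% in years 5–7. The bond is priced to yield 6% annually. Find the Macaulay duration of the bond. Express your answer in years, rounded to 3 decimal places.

5.795 years

Periodic yield y = 0.06. Discount each cash flow and weight by its year:
  t   CF        PV=CF/(1+0.06)^t    t·PV
  1       140.00       132.0755       132.0755
  2       140.00       124.5995       249.1990
  3       140.00       117.5467       352.6401
  4       140.00       110.8931       443.5725
  5        90.00        67.2532       336.2662
  6        90.00        63.4464       380.6787
  7     2,090.00     1,389.9694     9,729.7856
  Σ                  2,005.7838    11,624.2175
Price P = Σ PV = 2,005.7838.
Macaulay duration = Σ(t·PV) / P = 11,624.2175 / 2,005.7838 = 5.79535 years.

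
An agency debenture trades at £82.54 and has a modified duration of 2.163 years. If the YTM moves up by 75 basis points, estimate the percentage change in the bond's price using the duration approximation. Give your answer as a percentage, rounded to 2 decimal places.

-1.62%

Duration approximation: ΔP/P ≈ -D_mod · Δy = -2.163 × (+0.0075) = -0.0162225.
As a percentage: -1.62225%.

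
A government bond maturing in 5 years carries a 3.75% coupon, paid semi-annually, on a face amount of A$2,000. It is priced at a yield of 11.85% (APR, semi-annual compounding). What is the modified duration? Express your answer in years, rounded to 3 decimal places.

4.257 years

Periodic yield y = 0.05925. First find Macaulay duration:
  t   CF        PV=CF/(1+0.05925)^t    t·PV
  1        37.50        35.4024        35.4024
  2        37.50        33.4221        66.8443
  3        37.50        31.5527        94.6580
  4        37.50        29.7877       119.1509
  5        37.50        28.1215       140.6076
  6        37.50        26.5485       159.2912
  7        37.50        25.0635       175.4446
  8        37.50        23.6616       189.2925
  9        37.50        22.3380       201.0423
  10    2,037.50     1,145.8107    11,458.1075
  Σ                  1,401.7088    12,639.8413
P = 1,401.7088; Macaulay duration = 12,639.8413 / 1,401.7088 = 9.01745 half-year periods = 4.50873 years.
Modified duration = D_Mac / (1 + y) = 4.50873 / 1.05925 = 4.25653 years.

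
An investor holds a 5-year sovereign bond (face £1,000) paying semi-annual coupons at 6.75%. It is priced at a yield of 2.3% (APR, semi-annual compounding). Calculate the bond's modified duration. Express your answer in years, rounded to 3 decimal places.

Periodic yield y = 0.0115. First find Macaulay duration:
  t   CF        PV=CF/(1+0.0115)^t    t·PV
  1        33.75        33.3663        33.3663
  2        33.75        32.9869        65.9739
  3        33.75        32.6119        97.8357
  4        33.75        32.2411       128.9645
  5        33.75        31.8746       159.3729
  6        33.75        31.5122       189.0731
  7        33.75        31.1539       218.0774
  8        33.75        30.7997       246.3977
  9        33.75        30.4495       274.0459
  10    1,033.75       922.0546     9,220.5463
  Σ                  1,209.0508    10,633.6536
P = 1,209.0508; Macaulay duration = 10,633.6536 / 1,209.0508 = 8.79504 half-year periods = 4.39752 years.
Modified duration = D_Mac / (1 + y) = 4.39752 / 1.0115 = 4.34752 years.

4.348 years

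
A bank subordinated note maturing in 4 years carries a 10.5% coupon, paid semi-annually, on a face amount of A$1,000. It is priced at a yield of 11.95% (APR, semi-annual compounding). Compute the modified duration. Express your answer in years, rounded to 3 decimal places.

Periodic yield y = 0.05975. First find Macaulay duration:
  t   CF        PV=CF/(1+0.05975)^t    t·PV
  1        52.50        49.5400        49.5400
  2        52.50        46.7469        93.4937
  3        52.50        44.1112       132.3336
  4        52.50        41.6242       166.4967
  5        52.50        39.2773       196.3867
  6        52.50        37.0628       222.3771
  7        52.50        34.9732       244.8124
  8     1,052.50       661.5988     5,292.7903
  Σ                    954.9344     6,398.2306
P = 954.9344; Macaulay duration = 6,398.2306 / 954.9344 = 6.70018 half-year periods = 3.35009 years.
Modified duration = D_Mac / (1 + y) = 3.35009 / 1.05975 = 3.16121 years.

3.161 years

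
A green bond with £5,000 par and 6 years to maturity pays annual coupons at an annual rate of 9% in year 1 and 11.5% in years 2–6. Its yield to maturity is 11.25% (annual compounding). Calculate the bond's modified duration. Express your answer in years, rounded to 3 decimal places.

Periodic yield y = 0.1125. First find Macaulay duration:
  t   CF        PV=CF/(1+0.1125)^t    t·PV
  1       450.00       404.4944       404.4944
  2       575.00       464.5878       929.1756
  3       575.00       417.6070     1,252.8210
  4       575.00       375.3771     1,501.5084
  5       575.00       337.4176     1,687.0881
  6     5,575.00     2,940.6596    17,643.9575
  Σ                  4,940.1435    23,419.0450
P = 4,940.1435; Macaulay duration = 23,419.0450 / 4,940.1435 = 4.74056 years.
Modified duration = D_Mac / (1 + y) = 4.74056 / 1.1125 = 4.26118 years.

4.261 years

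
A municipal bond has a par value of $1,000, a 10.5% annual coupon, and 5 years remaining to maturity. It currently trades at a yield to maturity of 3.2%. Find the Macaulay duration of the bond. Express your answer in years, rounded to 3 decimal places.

4.260 years

Periodic yield y = 0.032. Discount each cash flow and weight by its year:
  t   CF        PV=CF/(1+0.032)^t    t·PV
  1       105.00       101.7442       101.7442
  2       105.00        98.5893       197.1787
  3       105.00        95.5323       286.5969
  4       105.00        92.5701       370.2802
  5     1,105.00       943.9822     4,719.9109
  Σ                  1,332.4180     5,675.7108
Price P = Σ PV = 1,332.4180.
Macaulay duration = Σ(t·PV) / P = 5,675.7108 / 1,332.4180 = 4.25971 years.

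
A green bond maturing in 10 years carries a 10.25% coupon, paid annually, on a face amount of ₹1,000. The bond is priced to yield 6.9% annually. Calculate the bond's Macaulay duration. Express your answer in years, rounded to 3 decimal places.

Periodic yield y = 0.069. Discount each cash flow and weight by its year:
  t   CF        PV=CF/(1+0.069)^t    t·PV
  1       102.50        95.8840        95.8840
  2       102.50        89.6950       179.3901
  3       102.50        83.9056       251.7167
  4       102.50        78.4898       313.9591
  5       102.50        73.4235       367.1177
  6       102.50        68.6843       412.1059
  7       102.50        64.2510       449.7570
  8       102.50        60.1038       480.8307
  9       102.50        56.2244       506.0192
  10    1,102.50       565.7200     5,657.2002
  Σ                  1,236.3815     8,713.9807
Price P = Σ PV = 1,236.3815.
Macaulay duration = Σ(t·PV) / P = 8,713.9807 / 1,236.3815 = 7.04797 years.

7.048 years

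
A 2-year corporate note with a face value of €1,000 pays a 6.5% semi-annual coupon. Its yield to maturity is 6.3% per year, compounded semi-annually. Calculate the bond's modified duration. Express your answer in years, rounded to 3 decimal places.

1.849 years

Periodic yield y = 0.0315. First find Macaulay duration:
  t   CF        PV=CF/(1+0.0315)^t    t·PV
  1        32.50        31.5075        31.5075
  2        32.50        30.5453        61.0907
  3        32.50        29.6125        88.8376
  4     1,032.50       912.0384     3,648.1537
  Σ                  1,003.7038     3,829.5895
P = 1,003.7038; Macaulay duration = 3,829.5895 / 1,003.7038 = 3.81546 half-year periods = 1.90773 years.
Modified duration = D_Mac / (1 + y) = 1.90773 / 1.0315 = 1.84947 years.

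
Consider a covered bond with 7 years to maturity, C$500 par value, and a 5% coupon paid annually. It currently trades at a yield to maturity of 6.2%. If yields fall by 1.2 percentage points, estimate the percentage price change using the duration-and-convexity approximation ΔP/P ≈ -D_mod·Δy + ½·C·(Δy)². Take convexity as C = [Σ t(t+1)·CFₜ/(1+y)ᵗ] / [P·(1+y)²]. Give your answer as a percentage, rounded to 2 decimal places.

+7.12%

With y = 0.062:
  t   CF        PV=CF/(1+0.062)^t    t·PV        t(t+1)·PV
  1        25.00        23.5405        23.5405          47.0810
  2        25.00        22.1662        44.3324         132.9971
  3        25.00        20.8721        62.6163         250.4654
  4        25.00        19.6536        78.6144         393.0718
  5        25.00        18.5062        92.5310         555.1862
  6        25.00        17.4258       104.5548         731.8839
  7       525.00       344.5781     2,412.0468      19,296.3742
  Σ                    466.7425     2,818.2362      21,407.0597
P = 466.7425; D_Mac = 6.03810 yrs; D_mod = 5.68559 yrs; C = 40.66592.
Duration effect: -5.68559 × (-0.012) = +0.068227
Convexity effect: 0.5 × 40.66592 × (-0.012)² = +0.0029279
ΔP/P ≈ +0.068227 + 0.0029279 = +0.071155 = +7.1155%.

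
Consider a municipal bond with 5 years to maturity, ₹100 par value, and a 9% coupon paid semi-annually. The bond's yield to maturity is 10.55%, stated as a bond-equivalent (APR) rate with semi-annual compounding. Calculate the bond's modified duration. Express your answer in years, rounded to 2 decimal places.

Periodic yield y = 0.05275. First find Macaulay duration:
  t   CF        PV=CF/(1+0.05275)^t    t·PV
  1         4.50         4.2745         4.2745
  2         4.50         4.0603         8.1207
  3         4.50         3.8569        11.5707
  4         4.50         3.6636        14.6545
  5         4.50         3.4801        17.4003
  6         4.50         3.3057        19.8341
  7         4.50         3.1400        21.9803
  8         4.50         2.9827        23.8617
  9         4.50         2.8333        25.4993
  10      104.50        62.4977       624.9766
  Σ                     94.0948       772.1726
P = 94.0948; Macaulay duration = 772.1726 / 94.0948 = 8.20633 half-year periods = 4.10316 years.
Modified duration = D_Mac / (1 + y) = 4.10316 / 1.05275 = 3.89757 years.

3.90 years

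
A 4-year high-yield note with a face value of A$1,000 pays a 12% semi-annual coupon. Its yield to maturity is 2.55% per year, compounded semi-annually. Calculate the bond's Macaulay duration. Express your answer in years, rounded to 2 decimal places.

3.40 years

Periodic yield y = 0.01275. Discount each cash flow and weight by its period:
  t   CF        PV=CF/(1+0.01275)^t    t·PV
  1        60.00        59.2446        59.2446
  2        60.00        58.4988       116.9975
  3        60.00        57.7623       173.2869
  4        60.00        57.0351       228.1404
  5        60.00        56.3171       281.5853
  6        60.00        55.6081       333.6484
  7        60.00        54.9080       384.3559
  8     1,060.00       957.8287     7,662.6297
  Σ                  1,357.2026     9,239.8887
Price P = Σ PV = 1,357.2026.
Macaulay duration = Σ(t·PV) / P = 9,239.8887 / 1,357.2026 = 6.80804 half-year periods.
In years: 6.80804 / 2 = 3.40402 years.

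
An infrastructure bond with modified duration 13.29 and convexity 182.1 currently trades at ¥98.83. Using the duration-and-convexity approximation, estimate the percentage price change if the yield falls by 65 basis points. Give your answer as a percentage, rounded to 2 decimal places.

Duration effect: -D_mod·Δy = -13.29 × (-0.0065) = +0.086385
Convexity effect: ½·C·(Δy)² = 0.5 × 182.1 × (-0.0065)² = +0.0038468625
ΔP/P ≈ +0.086385 + 0.0038468625 = +0.0902318625
= +9.02318625%.

+9.02%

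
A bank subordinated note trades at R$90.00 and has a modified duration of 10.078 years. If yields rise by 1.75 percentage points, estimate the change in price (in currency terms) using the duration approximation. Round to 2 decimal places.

Duration approximation: ΔP/P ≈ -D_mod · Δy = -10.078 × (+0.0175) = -0.176365.
ΔP ≈ 90.00 × (-0.176365) = -15.87285.

-R$15.87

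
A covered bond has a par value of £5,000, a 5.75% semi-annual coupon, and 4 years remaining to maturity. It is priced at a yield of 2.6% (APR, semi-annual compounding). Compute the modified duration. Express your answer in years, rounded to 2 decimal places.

Periodic yield y = 0.013. First find Macaulay duration:
  t   CF        PV=CF/(1+0.013)^t    t·PV
  1       143.75       141.9052       141.9052
  2       143.75       140.0841       280.1683
  3       143.75       138.2864       414.8592
  4       143.75       136.5118       546.0470
  5       143.75       134.7599       673.7994
  6       143.75       133.0305       798.1829
  7       143.75       131.3233       919.2630
  8     5,143.75     4,638.7855    37,110.2839
  Σ                  5,594.6867    40,884.5090
P = 5,594.6867; Macaulay duration = 40,884.5090 / 5,594.6867 = 7.30774 half-year periods = 3.65387 years.
Modified duration = D_Mac / (1 + y) = 3.65387 / 1.013 = 3.60698 years.

3.61 years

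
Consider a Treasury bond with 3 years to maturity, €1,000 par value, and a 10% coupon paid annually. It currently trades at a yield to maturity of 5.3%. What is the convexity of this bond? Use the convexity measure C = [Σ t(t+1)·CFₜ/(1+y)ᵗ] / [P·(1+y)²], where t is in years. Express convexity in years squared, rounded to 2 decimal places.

9.63

With y = 0.053:
  t   CF        PV=CF/(1+0.053)^t    t·PV        t(t+1)·PV
  1       100.00        94.9668        94.9668         189.9335
  2       100.00        90.1869       180.3737         541.1211
  3     1,100.00       942.1229     2,826.3688      11,305.4751
  Σ                  1,127.2765     3,101.7093      12,036.5298
P = 1,127.2765.
Convexity = Σ t(t+1)·PV / [P·(1+y)²] = 12,036.5298 / (1,127.2765 × 1.108809) = 9.62973.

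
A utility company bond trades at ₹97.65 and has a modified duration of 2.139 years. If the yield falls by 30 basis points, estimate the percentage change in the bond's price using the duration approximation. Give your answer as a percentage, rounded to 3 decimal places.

Duration approximation: ΔP/P ≈ -D_mod · Δy = -2.139 × (-0.003) = +0.006417.
As a percentage: +0.6417%.

+0.642%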